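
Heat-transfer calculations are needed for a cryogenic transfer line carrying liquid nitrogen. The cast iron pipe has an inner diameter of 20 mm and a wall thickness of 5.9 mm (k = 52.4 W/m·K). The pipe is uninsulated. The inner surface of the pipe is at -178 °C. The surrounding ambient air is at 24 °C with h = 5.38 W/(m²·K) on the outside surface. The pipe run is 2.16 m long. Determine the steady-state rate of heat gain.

Q ≈ 234 W

Treating each annulus and film as a series resistance:
R_cast iron pipe wall = ln(15.9/10)/(2π×52.4×2.16) = 6.521×10^-4 K/W
R_outer film = 1/(h_o·2πr_oL) = 1/(5.38×2π×0.0159×2.16) = 0.8614 K/W
R_total = 0.862 K/W
Q = ΔT/R_total = 202/0.862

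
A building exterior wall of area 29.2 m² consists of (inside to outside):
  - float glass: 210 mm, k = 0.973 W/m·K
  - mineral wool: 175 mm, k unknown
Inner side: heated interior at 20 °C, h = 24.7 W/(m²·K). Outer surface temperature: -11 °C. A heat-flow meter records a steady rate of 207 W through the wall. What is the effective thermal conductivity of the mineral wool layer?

k ≈ 0.0425 W/(m·K)

Using the resistance-network approach (series):
R_inner film = 1/(h_i·A) = 1/(24.7×29.2) = 0.001387 K/W
R_float glass = L/(kA) = 0.21/(0.973×29.2) = 0.007391 K/W
Sum of known resistances R_other = 0.008778 K/W
Total R = ΔT/Q = 31/207 = 0.1498 K/W
R_mineral wool = R_total − R_other = 0.141 K/W
k = L/(R·A) = 0.175/(0.141×29.2)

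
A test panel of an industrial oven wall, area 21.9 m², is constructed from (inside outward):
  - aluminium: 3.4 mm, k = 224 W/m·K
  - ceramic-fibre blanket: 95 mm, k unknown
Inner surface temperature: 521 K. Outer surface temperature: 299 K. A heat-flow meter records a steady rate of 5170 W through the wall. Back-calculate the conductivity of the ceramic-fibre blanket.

Model the wall as resistances in series:
R_aluminium = L/(kA) = 0.0034/(224×21.9) = 6.931×10^-7 K/W
Sum of known resistances R_other = 6.931×10^-7 K/W
Total R = ΔT/Q = 222/5170 = 0.04294 K/W
R_ceramic-fibre blanket = R_total − R_other = 0.04294 K/W
k = L/(R·A) = 0.095/(0.04294×21.9)

k ≈ 0.101 W/(m·K)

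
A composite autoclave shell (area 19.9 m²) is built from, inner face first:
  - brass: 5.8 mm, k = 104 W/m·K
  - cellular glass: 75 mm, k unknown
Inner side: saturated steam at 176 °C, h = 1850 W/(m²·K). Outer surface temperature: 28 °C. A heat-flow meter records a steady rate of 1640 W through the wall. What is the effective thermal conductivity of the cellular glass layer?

k ≈ 0.0418 W/(m·K)

Treating each layer as a thermal resistance in series:
R_inner film = 1/(h_i·A) = 1/(1850×19.9) = 2.716×10^-5 K/W
R_brass = L/(kA) = 0.0058/(104×19.9) = 2.802×10^-6 K/W
Sum of known resistances R_other = 2.997×10^-5 K/W
Total R = ΔT/Q = 148/1640 = 0.09024 K/W
R_cellular glass = R_total − R_other = 0.09021 K/W
k = L/(R·A) = 0.075/(0.09021×19.9)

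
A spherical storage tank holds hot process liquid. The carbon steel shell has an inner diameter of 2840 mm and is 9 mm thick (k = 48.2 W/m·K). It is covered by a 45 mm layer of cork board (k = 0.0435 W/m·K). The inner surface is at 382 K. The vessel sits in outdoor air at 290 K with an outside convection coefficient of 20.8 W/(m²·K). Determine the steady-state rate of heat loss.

Radial (spherical) resistances in series:
R_carbon steel shell = (1/1.42 − 1/1.429)/(4π×48.2) = 7.323×10^-6 K/W
R_cork board = (1/1.429 − 1/1.474)/(4π×0.0435) = 0.03908 K/W
R_outer film = 1/(h·4πr_o²) = 1/(20.8×4π×1.474²) = 0.001761 K/W
R_total = 0.04085 K/W
Q = ΔT/R_total = 92/0.04085

Q ≈ 2250 W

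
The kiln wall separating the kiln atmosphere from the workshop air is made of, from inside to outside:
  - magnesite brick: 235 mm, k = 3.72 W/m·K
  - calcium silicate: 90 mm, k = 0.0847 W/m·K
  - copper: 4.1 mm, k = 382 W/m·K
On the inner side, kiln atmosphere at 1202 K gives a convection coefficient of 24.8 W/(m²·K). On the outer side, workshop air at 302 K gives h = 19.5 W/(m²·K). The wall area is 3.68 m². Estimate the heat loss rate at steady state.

Q ≈ 2720 W

Series thermal resistances:
R_inner film = 1/(h_i·A) = 1/(24.8×3.68) = 0.01096 K/W
R_magnesite brick = L/(kA) = 0.235/(3.72×3.68) = 0.01717 K/W
R_calcium silicate = L/(kA) = 0.09/(0.0847×3.68) = 0.2887 K/W
R_copper = L/(kA) = 0.0041/(382×3.68) = 2.917×10^-6 K/W
R_outer film = 1/(h_o·A) = 1/(19.5×3.68) = 0.01394 K/W
R_total = 0.3308 K/W
Q = ΔT / R_total = 900 / 0.3308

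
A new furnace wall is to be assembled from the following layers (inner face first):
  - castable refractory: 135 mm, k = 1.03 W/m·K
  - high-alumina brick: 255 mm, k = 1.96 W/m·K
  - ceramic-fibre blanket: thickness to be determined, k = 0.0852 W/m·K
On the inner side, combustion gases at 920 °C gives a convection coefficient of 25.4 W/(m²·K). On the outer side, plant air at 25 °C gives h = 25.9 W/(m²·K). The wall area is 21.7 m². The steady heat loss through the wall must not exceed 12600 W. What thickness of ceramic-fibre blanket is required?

Using the resistance-network approach (series):
R_inner film = 1/(h_i·A) = 1/(25.4×21.7) = 0.001814 K/W
R_castable refractory = L/(kA) = 0.135/(1.03×21.7) = 0.00604 K/W
R_high-alumina brick = L/(kA) = 0.255/(1.96×21.7) = 0.005995 K/W
R_outer film = 1/(h_o·A) = 1/(25.9×21.7) = 0.001779 K/W
Sum of the known resistances R_other = 0.01563 K/W
Required total resistance R_tot = ΔT/Q_allow = 895/12600 = 0.07103 K/W
R_ceramic-fibre blanket = R_tot − R_other = 0.0554 K/W
L = R·k·A = 0.0554×0.0852×21.7

L ≈ 102 mm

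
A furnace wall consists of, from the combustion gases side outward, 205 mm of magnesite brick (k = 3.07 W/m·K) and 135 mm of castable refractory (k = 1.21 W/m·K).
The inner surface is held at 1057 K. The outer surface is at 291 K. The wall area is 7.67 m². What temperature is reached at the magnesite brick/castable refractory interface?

T ≈ 770 K

Thermal resistances in series:
R_magnesite brick = L/(kA) = 0.205/(3.07×7.67) = 0.008706 K/W
R_castable refractory = L/(kA) = 0.135/(1.21×7.67) = 0.01455 K/W
R_total = 0.02325 K/W;  Q = ΔT/R_total = 766/0.02325 = 32940 W
T_interface = T_inner − Q·ΣR(inner→interface) = 1057 − 32900×0.008706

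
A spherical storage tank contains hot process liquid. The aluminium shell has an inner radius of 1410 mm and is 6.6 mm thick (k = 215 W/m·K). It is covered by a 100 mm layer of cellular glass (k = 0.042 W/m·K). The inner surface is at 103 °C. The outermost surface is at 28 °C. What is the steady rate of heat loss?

Each spherical layer contributes R = (1/r_i − 1/r_o)/(4πk):
R_aluminium shell = (1/1.41 − 1/1.4166)/(4π×215) = 1.223×10^-6 K/W
R_cellular glass = (1/1.4166 − 1/1.5166)/(4π×0.042) = 0.08819 K/W
R_total = 0.08819 K/W
Q = ΔT/R_total = 75/0.08819

Q ≈ 850 W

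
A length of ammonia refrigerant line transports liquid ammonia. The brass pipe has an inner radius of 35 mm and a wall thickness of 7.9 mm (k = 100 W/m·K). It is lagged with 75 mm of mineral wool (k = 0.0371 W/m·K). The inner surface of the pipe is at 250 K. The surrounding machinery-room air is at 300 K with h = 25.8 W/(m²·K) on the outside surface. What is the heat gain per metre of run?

Per-layer cylindrical resistances, series-summed:
R_brass pipe wall = ln(42.9/35)/(2π×100×1) = 3.239×10^-4 K/W
R_mineral wool = ln(117.9/42.9)/(2π×0.0371×1) = 4.337 K/W
R_outer film = 1/(h_o·2πr_oL) = 1/(25.8×2π×0.1179×1) = 0.05232 K/W
R_total = 4.39 K/W
Q = ΔT/R_total = 50/4.39

q′ ≈ 11.4 W/m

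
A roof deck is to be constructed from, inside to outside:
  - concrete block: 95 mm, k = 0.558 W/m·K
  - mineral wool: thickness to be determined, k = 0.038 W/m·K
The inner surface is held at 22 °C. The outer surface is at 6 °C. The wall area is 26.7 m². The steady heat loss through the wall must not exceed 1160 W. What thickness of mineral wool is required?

Treating each layer as a thermal resistance in series:
R_concrete block = L/(kA) = 0.095/(0.558×26.7) = 0.006376 K/W
Sum of the known resistances R_other = 0.006376 K/W
Required total resistance R_tot = ΔT/Q_allow = 16/1160 = 0.01379 K/W
R_mineral wool = R_tot − R_other = 0.007417 K/W
L = R·k·A = 0.007417×0.038×26.7

L ≈ 7.52 mm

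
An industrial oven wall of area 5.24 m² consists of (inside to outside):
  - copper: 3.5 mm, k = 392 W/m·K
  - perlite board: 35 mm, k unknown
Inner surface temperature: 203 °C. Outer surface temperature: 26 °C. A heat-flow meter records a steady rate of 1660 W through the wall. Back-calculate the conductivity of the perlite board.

k ≈ 0.0626 W/(m·K)

Treating each layer as a thermal resistance in series:
R_copper = L/(kA) = 0.0035/(392×5.24) = 1.704×10^-6 K/W
Sum of known resistances R_other = 1.704×10^-6 K/W
Total R = ΔT/Q = 177/1660 = 0.1066 K/W
R_perlite board = R_total − R_other = 0.1066 K/W
k = L/(R·A) = 0.035/(0.1066×5.24)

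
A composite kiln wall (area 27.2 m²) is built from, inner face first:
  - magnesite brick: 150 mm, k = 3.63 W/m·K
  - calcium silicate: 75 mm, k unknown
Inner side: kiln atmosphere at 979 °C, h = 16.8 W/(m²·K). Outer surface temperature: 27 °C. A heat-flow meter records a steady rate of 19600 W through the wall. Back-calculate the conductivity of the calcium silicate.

Treating each layer as a thermal resistance in series:
R_inner film = 1/(h_i·A) = 1/(16.8×27.2) = 0.002188 K/W
R_magnesite brick = L/(kA) = 0.15/(3.63×27.2) = 0.001519 K/W
Sum of known resistances R_other = 0.003708 K/W
Total R = ΔT/Q = 952/19600 = 0.04857 K/W
R_calcium silicate = R_total − R_other = 0.04486 K/W
k = L/(R·A) = 0.075/(0.04486×27.2)

k ≈ 0.0615 W/(m·K)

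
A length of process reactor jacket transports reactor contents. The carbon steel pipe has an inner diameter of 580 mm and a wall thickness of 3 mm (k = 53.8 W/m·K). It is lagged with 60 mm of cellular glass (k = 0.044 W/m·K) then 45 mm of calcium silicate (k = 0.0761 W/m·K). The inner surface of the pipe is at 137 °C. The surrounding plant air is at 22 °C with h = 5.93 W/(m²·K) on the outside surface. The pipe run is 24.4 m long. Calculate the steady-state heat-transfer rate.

For a radial system each layer contributes R = ln(r_out/r_in)/(2πkL); films add R = 1/(hA).
R_carbon steel pipe wall = ln(293/290)/(2π×53.8×24.4) = 1.248×10^-6 K/W
R_cellular glass = ln(353/293)/(2π×0.044×24.4) = 0.02762 K/W
R_calcium silicate = ln(398/353)/(2π×0.0761×24.4) = 0.01028 K/W
R_outer film = 1/(h_o·2πr_oL) = 1/(5.93×2π×0.398×24.4) = 0.002764 K/W
R_total = 0.04067 K/W
Q = ΔT/R_total = 115/0.04067

Q ≈ 2830 W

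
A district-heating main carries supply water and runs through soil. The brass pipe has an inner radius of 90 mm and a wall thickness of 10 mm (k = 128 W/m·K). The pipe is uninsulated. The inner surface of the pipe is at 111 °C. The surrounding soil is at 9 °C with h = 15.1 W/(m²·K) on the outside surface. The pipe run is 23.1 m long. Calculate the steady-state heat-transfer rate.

Q ≈ 22300 W

Per-layer cylindrical resistances, series-summed:
R_brass pipe wall = ln(100/90)/(2π×128×23.1) = 5.671×10^-6 K/W
R_outer film = 1/(h_o·2πr_oL) = 1/(15.1×2π×0.1×23.1) = 0.004563 K/W
R_total = 0.004568 K/W
Q = ΔT/R_total = 102/0.004568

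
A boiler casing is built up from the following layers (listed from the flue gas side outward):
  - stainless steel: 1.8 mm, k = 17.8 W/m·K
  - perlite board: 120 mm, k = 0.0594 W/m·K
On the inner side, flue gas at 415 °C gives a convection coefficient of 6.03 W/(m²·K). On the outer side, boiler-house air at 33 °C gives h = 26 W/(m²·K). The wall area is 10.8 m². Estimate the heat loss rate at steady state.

Q ≈ 1850 W

Using the resistance-network approach (series):
R_inner film = 1/(h_i·A) = 1/(6.03×10.8) = 0.01536 K/W
R_stainless steel = L/(kA) = 0.0018/(17.8×10.8) = 9.363×10^-6 K/W
R_perlite board = L/(kA) = 0.12/(0.0594×10.8) = 0.1871 K/W
R_outer film = 1/(h_o·A) = 1/(26×10.8) = 0.003561 K/W
R_total = 0.206 K/W
Q = ΔT / R_total = 382 / 0.206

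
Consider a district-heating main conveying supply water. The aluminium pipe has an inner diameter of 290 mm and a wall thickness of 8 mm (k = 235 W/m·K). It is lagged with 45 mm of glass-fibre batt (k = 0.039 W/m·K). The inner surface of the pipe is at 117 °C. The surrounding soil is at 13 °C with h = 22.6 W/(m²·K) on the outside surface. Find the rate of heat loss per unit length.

Treating each annulus and film as a series resistance:
R_aluminium pipe wall = ln(153/145)/(2π×235×1) = 3.637×10^-5 K/W
R_glass-fibre batt = ln(198/153)/(2π×0.039×1) = 1.052 K/W
R_outer film = 1/(h_o·2πr_oL) = 1/(22.6×2π×0.198×1) = 0.03557 K/W
R_total = 1.088 K/W
Q = ΔT/R_total = 104/1.088

q′ ≈ 95.6 W/m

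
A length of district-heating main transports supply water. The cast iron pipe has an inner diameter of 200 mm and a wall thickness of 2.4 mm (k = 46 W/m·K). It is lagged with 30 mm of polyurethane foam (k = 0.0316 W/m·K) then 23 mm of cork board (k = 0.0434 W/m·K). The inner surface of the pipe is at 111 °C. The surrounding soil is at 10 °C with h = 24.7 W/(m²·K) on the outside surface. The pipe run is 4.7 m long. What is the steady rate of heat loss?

For a radial system each layer contributes R = ln(r_out/r_in)/(2πkL); films add R = 1/(hA).
R_cast iron pipe wall = ln(102.4/100)/(2π×46×4.7) = 1.746×10^-5 K/W
R_polyurethane foam = ln(132.4/102.4)/(2π×0.0316×4.7) = 0.2753 K/W
R_cork board = ln(155.4/132.4)/(2π×0.0434×4.7) = 0.125 K/W
R_outer film = 1/(h_o·2πr_oL) = 1/(24.7×2π×0.1554×4.7) = 0.008822 K/W
R_total = 0.4092 K/W
Q = ΔT/R_total = 101/0.4092

Q ≈ 247 W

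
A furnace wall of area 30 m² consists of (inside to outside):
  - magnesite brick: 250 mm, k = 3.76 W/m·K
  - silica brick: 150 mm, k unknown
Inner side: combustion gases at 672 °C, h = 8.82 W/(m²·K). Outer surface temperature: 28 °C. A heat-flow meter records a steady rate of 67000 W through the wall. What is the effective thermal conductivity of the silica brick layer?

Series thermal resistances:
R_inner film = 1/(h_i·A) = 1/(8.82×30) = 0.003779 K/W
R_magnesite brick = L/(kA) = 0.25/(3.76×30) = 0.002216 K/W
Sum of known resistances R_other = 0.005996 K/W
Total R = ΔT/Q = 644/67000 = 0.009612 K/W
R_silica brick = R_total − R_other = 0.003616 K/W
k = L/(R·A) = 0.15/(0.003616×30)

k ≈ 1.38 W/(m·K)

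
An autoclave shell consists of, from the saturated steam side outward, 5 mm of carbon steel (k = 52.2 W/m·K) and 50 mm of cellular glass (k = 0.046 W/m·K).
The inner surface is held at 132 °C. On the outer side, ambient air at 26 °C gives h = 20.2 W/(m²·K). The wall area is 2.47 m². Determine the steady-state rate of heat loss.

Q ≈ 230 W

Using the resistance-network approach (series):
R_carbon steel = L/(kA) = 0.005/(52.2×2.47) = 3.878×10^-5 K/W
R_cellular glass = L/(kA) = 0.05/(0.046×2.47) = 0.4401 K/W
R_outer film = 1/(h_o·A) = 1/(20.2×2.47) = 0.02004 K/W
R_total = 0.4601 K/W
Q = ΔT / R_total = 106 / 0.4601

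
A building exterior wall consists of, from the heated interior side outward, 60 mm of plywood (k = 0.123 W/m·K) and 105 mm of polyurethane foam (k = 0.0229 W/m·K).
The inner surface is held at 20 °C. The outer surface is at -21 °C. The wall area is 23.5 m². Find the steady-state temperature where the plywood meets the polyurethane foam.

T ≈ 16.1 °C

Thermal resistances in series:
R_plywood = L/(kA) = 0.06/(0.123×23.5) = 0.02076 K/W
R_polyurethane foam = L/(kA) = 0.105/(0.0229×23.5) = 0.1951 K/W
R_total = 0.2159 K/W;  Q = ΔT/R_total = 41/0.2159 = 189.9 W
T_interface = T_inner − Q·ΣR(inner→interface) = 20 − 190×0.02076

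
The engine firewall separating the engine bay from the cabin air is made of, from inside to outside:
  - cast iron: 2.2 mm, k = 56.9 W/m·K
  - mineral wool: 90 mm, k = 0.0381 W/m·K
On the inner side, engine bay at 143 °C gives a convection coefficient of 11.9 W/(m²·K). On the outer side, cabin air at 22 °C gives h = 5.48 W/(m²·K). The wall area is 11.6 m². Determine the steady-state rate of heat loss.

Treating each layer as a thermal resistance in series:
R_inner film = 1/(h_i·A) = 1/(11.9×11.6) = 0.007244 K/W
R_cast iron = L/(kA) = 0.0022/(56.9×11.6) = 3.333×10^-6 K/W
R_mineral wool = L/(kA) = 0.09/(0.0381×11.6) = 0.2036 K/W
R_outer film = 1/(h_o·A) = 1/(5.48×11.6) = 0.01573 K/W
R_total = 0.2266 K/W
Q = ΔT / R_total = 121 / 0.2266

Q ≈ 534 W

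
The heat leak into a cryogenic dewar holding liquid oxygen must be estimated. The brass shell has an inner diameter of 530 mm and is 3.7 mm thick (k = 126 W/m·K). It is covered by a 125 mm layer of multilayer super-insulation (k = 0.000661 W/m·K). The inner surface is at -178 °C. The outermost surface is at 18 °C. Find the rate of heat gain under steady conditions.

Spherical conduction: R = (1/r_in − 1/r_out)/(4πk) per layer; series-sum.
R_brass shell = (1/0.265 − 1/0.2687)/(4π×126) = 3.282×10^-5 K/W
R_multilayer super-insulation = (1/0.2687 − 1/0.3937)/(4π×0.000661) = 142.3 K/W
R_total = 142.3 K/W
Q = ΔT/R_total = 196/142.3

Q ≈ 1.38 W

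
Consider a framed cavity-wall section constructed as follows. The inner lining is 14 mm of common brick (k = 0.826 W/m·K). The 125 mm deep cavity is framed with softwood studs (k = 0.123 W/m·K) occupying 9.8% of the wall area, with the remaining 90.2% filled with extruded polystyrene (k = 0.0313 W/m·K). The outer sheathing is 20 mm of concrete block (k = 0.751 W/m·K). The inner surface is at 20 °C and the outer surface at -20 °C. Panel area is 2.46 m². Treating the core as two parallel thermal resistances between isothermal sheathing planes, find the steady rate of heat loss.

Q ≈ 31.3 W

Sheathing layers in series; stud and cavity paths in parallel between them.
R_inner = 0.014/(0.826×2.46) = 0.00689 K/W
R_stud  = 0.125/(0.123×0.098×2.46) = 4.215 K/W
R_cav   = 0.125/(0.0313×0.902×2.46) = 1.8 K/W
1/R_core = 1/R_stud + 1/R_cav → R_core = 1.261 K/W
R_outer = 0.02/(0.751×2.46) = 0.01083 K/W
R_total = 1.279 K/W
Q = ΔT/R_total = 40/1.279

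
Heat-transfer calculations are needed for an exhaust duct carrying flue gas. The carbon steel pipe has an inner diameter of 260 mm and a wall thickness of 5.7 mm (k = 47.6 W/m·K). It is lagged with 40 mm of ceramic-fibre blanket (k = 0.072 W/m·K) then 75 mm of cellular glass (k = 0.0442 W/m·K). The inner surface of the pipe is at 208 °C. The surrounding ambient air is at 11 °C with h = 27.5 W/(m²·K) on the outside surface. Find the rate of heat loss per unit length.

q′ ≈ 105 W/m

Cylindrical conduction, so R = ln(r₂/r₁)/(2πkL) per layer, in series:
R_carbon steel pipe wall = ln(135.7/130)/(2π×47.6×1) = 1.435×10^-4 K/W
R_ceramic-fibre blanket = ln(175.7/135.7)/(2π×0.072×1) = 0.571 K/W
R_cellular glass = ln(250.7/175.7)/(2π×0.0442×1) = 1.28 K/W
R_outer film = 1/(h_o·2πr_oL) = 1/(27.5×2π×0.2507×1) = 0.02309 K/W
R_total = 1.874 K/W
Q = ΔT/R_total = 197/1.874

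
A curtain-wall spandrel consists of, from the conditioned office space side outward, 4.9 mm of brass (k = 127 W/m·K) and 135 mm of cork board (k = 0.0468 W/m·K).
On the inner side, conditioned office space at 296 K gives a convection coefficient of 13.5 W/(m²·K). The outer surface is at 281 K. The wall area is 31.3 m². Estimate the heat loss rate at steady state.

Series thermal resistances:
R_inner film = 1/(h_i·A) = 1/(13.5×31.3) = 0.002367 K/W
R_brass = L/(kA) = 0.0049/(127×31.3) = 1.233×10^-6 K/W
R_cork board = L/(kA) = 0.135/(0.0468×31.3) = 0.09216 K/W
R_total = 0.09453 K/W
Q = ΔT / R_total = 15 / 0.09453

Q ≈ 159 W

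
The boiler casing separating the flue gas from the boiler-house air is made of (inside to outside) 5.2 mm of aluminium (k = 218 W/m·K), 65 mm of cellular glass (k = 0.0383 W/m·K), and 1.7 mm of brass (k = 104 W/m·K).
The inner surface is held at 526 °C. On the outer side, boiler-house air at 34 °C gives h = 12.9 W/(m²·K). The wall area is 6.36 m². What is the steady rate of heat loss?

Q ≈ 1760 W

Treating each layer as a thermal resistance in series:
R_aluminium = L/(kA) = 0.0052/(218×6.36) = 3.751×10^-6 K/W
R_cellular glass = L/(kA) = 0.065/(0.0383×6.36) = 0.2668 K/W
R_brass = L/(kA) = 0.0017/(104×6.36) = 2.57×10^-6 K/W
R_outer film = 1/(h_o·A) = 1/(12.9×6.36) = 0.01219 K/W
R_total = 0.279 K/W
Q = ΔT / R_total = 492 / 0.279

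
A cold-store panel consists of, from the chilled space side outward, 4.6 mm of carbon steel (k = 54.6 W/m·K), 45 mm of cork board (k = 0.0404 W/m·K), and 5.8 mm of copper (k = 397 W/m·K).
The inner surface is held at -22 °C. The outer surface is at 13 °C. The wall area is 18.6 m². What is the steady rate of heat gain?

Using the resistance-network approach (series):
R_carbon steel = L/(kA) = 0.0046/(54.6×18.6) = 4.53×10^-6 K/W
R_cork board = L/(kA) = 0.045/(0.0404×18.6) = 0.05989 K/W
R_copper = L/(kA) = 0.0058/(397×18.6) = 7.855×10^-7 K/W
R_total = 0.05989 K/W
Q = ΔT / R_total = 35 / 0.05989

Q ≈ 584 W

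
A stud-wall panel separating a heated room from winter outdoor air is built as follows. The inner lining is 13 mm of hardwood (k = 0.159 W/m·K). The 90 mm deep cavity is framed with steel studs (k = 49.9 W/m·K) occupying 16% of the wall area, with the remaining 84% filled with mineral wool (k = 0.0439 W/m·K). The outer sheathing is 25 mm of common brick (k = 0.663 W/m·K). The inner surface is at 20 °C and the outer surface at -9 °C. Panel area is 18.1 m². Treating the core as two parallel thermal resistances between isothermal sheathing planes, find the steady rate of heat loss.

Sheathing layers in series; stud and cavity paths in parallel between them.
R_inner = 0.013/(0.159×18.1) = 0.004517 K/W
R_stud  = 0.09/(49.9×0.16×18.1) = 6.228×10^-4 K/W
R_cav   = 0.09/(0.0439×0.84×18.1) = 0.1348 K/W
1/R_core = 1/R_stud + 1/R_cav → R_core = 6.199×10^-4 K/W
R_outer = 0.025/(0.663×18.1) = 0.002083 K/W
R_total = 0.00722 K/W
Q = ΔT/R_total = 29/0.00722

Q ≈ 4020 W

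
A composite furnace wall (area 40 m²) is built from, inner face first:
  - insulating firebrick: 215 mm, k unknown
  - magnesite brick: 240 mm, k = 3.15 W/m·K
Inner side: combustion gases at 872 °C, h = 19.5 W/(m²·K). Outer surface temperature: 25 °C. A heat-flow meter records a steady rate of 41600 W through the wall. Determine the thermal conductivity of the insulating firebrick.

k ≈ 0.313 W/(m·K)

Thermal resistances in series:
R_inner film = 1/(h_i·A) = 1/(19.5×40) = 0.001282 K/W
R_magnesite brick = L/(kA) = 0.24/(3.15×40) = 0.001905 K/W
Sum of known resistances R_other = 0.003187 K/W
Total R = ΔT/Q = 847/41600 = 0.02036 K/W
R_insulating firebrick = R_total − R_other = 0.01717 K/W
k = L/(R·A) = 0.215/(0.01717×40)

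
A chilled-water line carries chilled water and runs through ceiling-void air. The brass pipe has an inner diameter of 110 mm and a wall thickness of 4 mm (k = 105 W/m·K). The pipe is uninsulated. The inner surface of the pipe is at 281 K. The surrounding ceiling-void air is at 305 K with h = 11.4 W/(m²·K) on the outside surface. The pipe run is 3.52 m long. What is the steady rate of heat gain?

For a radial system each layer contributes R = ln(r_out/r_in)/(2πkL); films add R = 1/(hA).
R_brass pipe wall = ln(59/55)/(2π×105×3.52) = 3.023×10^-5 K/W
R_outer film = 1/(h_o·2πr_oL) = 1/(11.4×2π×0.059×3.52) = 0.06722 K/W
R_total = 0.06725 K/W
Q = ΔT/R_total = 24/0.06725

Q ≈ 357 W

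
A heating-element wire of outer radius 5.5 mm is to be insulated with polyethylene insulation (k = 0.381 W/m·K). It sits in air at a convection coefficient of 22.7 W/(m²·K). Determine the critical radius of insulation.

r_cr ≈ 16.8 mm

For a cylinder r_cr = k/h = 0.381/22.7
r_cr = 16.8 mm; since the bare radius (5.5 mm) is below r_cr, adding a thin layer of insulation will *increase* heat loss.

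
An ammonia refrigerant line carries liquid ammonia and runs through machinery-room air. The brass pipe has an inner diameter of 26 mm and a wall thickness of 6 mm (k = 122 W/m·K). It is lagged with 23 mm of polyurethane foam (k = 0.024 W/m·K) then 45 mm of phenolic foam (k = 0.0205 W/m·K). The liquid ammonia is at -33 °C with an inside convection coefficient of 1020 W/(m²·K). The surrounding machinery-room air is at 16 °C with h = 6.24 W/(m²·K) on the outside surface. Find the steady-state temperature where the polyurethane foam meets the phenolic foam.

Per-layer cylindrical resistances, series-summed:
R_inner film = 1/(h_i·2πr₁L) = 1/(1020×2π×0.013×1) = 0.012 K/W
R_brass pipe wall = ln(19/13)/(2π×122×1) = 4.951×10^-4 K/W
R_polyurethane foam = ln(42/19)/(2π×0.024×1) = 5.26 K/W
R_phenolic foam = ln(87/42)/(2π×0.0205×1) = 5.654 K/W
R_outer film = 1/(h_o·2πr_oL) = 1/(6.24×2π×0.087×1) = 0.2932 K/W
R_total = 11.22 K/W
Q = ΔT/R_total = 49/11.22
Q = 4.37 W/m
T_interface = T_inner + Q·ΣR(inner→interface) = -33 + 4.37×5.273

T ≈ -9.97 °C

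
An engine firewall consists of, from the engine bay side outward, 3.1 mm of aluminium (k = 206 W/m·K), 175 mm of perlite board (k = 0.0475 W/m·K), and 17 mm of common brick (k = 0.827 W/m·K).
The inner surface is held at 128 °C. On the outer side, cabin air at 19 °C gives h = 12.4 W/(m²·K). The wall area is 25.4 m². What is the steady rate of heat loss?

Series thermal resistances:
R_aluminium = L/(kA) = 0.0031/(206×25.4) = 5.925×10^-7 K/W
R_perlite board = L/(kA) = 0.175/(0.0475×25.4) = 0.145 K/W
R_common brick = L/(kA) = 0.017/(0.827×25.4) = 8.093×10^-4 K/W
R_outer film = 1/(h_o·A) = 1/(12.4×25.4) = 0.003175 K/W
R_total = 0.149 K/W
Q = ΔT / R_total = 109 / 0.149

Q ≈ 731 W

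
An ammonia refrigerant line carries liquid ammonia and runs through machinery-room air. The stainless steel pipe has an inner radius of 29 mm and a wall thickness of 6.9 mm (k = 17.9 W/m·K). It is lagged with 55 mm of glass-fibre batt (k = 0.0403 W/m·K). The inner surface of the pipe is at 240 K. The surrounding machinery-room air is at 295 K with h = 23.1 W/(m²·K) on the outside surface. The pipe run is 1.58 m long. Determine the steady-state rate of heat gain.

Per-layer cylindrical resistances, series-summed:
R_stainless steel pipe wall = ln(35.9/29)/(2π×17.9×1.58) = 0.001201 K/W
R_glass-fibre batt = ln(90.9/35.9)/(2π×0.0403×1.58) = 2.322 K/W
R_outer film = 1/(h_o·2πr_oL) = 1/(23.1×2π×0.0909×1.58) = 0.04797 K/W
R_total = 2.371 K/W
Q = ΔT/R_total = 55/2.371

Q ≈ 23.2 W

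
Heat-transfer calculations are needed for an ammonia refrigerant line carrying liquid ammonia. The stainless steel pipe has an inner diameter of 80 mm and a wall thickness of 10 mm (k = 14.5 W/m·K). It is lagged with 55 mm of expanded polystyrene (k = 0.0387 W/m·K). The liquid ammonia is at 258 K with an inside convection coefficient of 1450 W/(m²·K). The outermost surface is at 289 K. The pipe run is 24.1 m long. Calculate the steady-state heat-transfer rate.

Radial resistances (cylindrical: R_cond = ln(r_o/r_i)/(2πkL), R_conv = 1/(h·2πrL)):
R_inner film = 1/(h_i·2πr₁L) = 1/(1450×2π×0.04×24.1) = 1.139×10^-4 K/W
R_stainless steel pipe wall = ln(50/40)/(2π×14.5×24.1) = 1.016×10^-4 K/W
R_expanded polystyrene = ln(105/50)/(2π×0.0387×24.1) = 0.1266 K/W
R_total = 0.1268 K/W
Q = ΔT/R_total = 31/0.1268

Q ≈ 244 W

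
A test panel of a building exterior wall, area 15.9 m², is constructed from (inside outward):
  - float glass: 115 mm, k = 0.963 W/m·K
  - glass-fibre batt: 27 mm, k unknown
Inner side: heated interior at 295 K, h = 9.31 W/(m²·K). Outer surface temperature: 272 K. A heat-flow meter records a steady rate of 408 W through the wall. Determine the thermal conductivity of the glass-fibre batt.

Model the wall as resistances in series:
R_inner film = 1/(h_i·A) = 1/(9.31×15.9) = 0.006755 K/W
R_float glass = L/(kA) = 0.115/(0.963×15.9) = 0.007511 K/W
Sum of known resistances R_other = 0.01427 K/W
Total R = ΔT/Q = 23/408 = 0.05637 K/W
R_glass-fibre batt = R_total − R_other = 0.04211 K/W
k = L/(R·A) = 0.027/(0.04211×15.9)

k ≈ 0.0403 W/(m·K)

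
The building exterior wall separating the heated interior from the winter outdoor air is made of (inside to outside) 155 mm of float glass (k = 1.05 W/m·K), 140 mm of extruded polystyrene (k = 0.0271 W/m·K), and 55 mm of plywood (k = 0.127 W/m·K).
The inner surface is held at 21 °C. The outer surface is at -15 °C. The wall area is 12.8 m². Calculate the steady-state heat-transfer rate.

Treating each layer as a thermal resistance in series:
R_float glass = L/(kA) = 0.155/(1.05×12.8) = 0.01153 K/W
R_extruded polystyrene = L/(kA) = 0.14/(0.0271×12.8) = 0.4036 K/W
R_plywood = L/(kA) = 0.055/(0.127×12.8) = 0.03383 K/W
R_total = 0.449 K/W
Q = ΔT / R_total = 36 / 0.449

Q ≈ 80.2 W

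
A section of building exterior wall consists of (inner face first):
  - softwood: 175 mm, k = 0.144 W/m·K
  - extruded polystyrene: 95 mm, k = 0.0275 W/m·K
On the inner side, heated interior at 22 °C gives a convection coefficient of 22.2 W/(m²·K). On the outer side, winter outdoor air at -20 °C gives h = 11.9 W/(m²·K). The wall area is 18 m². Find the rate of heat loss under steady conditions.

Using the resistance-network approach (series):
R_inner film = 1/(h_i·A) = 1/(22.2×18) = 0.002503 K/W
R_softwood = L/(kA) = 0.175/(0.144×18) = 0.06752 K/W
R_extruded polystyrene = L/(kA) = 0.095/(0.0275×18) = 0.1919 K/W
R_outer film = 1/(h_o·A) = 1/(11.9×18) = 0.004669 K/W
R_total = 0.2666 K/W
Q = ΔT / R_total = 42 / 0.2666

Q ≈ 158 W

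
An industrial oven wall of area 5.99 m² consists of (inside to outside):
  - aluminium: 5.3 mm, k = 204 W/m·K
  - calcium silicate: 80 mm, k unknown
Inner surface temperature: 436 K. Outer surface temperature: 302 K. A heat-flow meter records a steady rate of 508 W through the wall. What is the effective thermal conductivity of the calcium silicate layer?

k ≈ 0.0506 W/(m·K)

Using the resistance-network approach (series):
R_aluminium = L/(kA) = 0.0053/(204×5.99) = 4.337×10^-6 K/W
Sum of known resistances R_other = 4.337×10^-6 K/W
Total R = ΔT/Q = 134/508 = 0.2638 K/W
R_calcium silicate = R_total − R_other = 0.2638 K/W
k = L/(R·A) = 0.08/(0.2638×5.99)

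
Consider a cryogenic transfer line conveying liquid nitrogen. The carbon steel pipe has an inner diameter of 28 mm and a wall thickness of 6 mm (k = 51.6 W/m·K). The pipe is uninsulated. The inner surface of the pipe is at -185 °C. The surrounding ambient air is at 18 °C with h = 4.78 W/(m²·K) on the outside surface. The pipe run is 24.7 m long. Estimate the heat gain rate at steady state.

For a radial system each layer contributes R = ln(r_out/r_in)/(2πkL); films add R = 1/(hA).
R_carbon steel pipe wall = ln(20/14)/(2π×51.6×24.7) = 4.454×10^-5 K/W
R_outer film = 1/(h_o·2πr_oL) = 1/(4.78×2π×0.02×24.7) = 0.0674 K/W
R_total = 0.06745 K/W
Q = ΔT/R_total = 203/0.06745

Q ≈ 3010 W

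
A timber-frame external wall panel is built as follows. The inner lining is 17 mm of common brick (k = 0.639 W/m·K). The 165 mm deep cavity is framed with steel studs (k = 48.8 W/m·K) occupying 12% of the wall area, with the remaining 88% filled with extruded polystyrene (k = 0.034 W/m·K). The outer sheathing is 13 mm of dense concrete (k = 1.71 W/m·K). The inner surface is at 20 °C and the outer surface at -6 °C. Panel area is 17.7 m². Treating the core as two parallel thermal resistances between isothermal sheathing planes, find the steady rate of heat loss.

Sheathing layers in series; stud and cavity paths in parallel between them.
R_inner = 0.017/(0.639×17.7) = 0.001503 K/W
R_stud  = 0.165/(48.8×0.12×17.7) = 0.001592 K/W
R_cav   = 0.165/(0.034×0.88×17.7) = 0.3116 K/W
1/R_core = 1/R_stud + 1/R_cav → R_core = 0.001584 K/W
R_outer = 0.013/(1.71×17.7) = 4.295×10^-4 K/W
R_total = 0.003516 K/W
Q = ΔT/R_total = 26/0.003516

Q ≈ 7390 W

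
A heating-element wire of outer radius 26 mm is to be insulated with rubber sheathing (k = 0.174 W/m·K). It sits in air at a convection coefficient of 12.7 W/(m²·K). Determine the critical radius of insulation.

For a cylinder r_cr = k/h = 0.174/12.7
r_cr = 13.7 mm; since the bare radius (26 mm) is above r_cr, any added insulation will reduce heat loss.

r_cr ≈ 13.7 mm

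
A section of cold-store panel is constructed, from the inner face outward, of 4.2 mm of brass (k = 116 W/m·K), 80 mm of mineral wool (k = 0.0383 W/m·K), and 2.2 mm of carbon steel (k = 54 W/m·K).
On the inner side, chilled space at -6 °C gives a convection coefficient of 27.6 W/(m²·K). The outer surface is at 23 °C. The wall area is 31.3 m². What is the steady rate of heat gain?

Q ≈ 427 W

Model the wall as resistances in series:
R_inner film = 1/(h_i·A) = 1/(27.6×31.3) = 0.001158 K/W
R_brass = L/(kA) = 0.0042/(116×31.3) = 1.157×10^-6 K/W
R_mineral wool = L/(kA) = 0.08/(0.0383×31.3) = 0.06673 K/W
R_carbon steel = L/(kA) = 0.0022/(54×31.3) = 1.302×10^-6 K/W
R_total = 0.06789 K/W
Q = ΔT / R_total = 29 / 0.06789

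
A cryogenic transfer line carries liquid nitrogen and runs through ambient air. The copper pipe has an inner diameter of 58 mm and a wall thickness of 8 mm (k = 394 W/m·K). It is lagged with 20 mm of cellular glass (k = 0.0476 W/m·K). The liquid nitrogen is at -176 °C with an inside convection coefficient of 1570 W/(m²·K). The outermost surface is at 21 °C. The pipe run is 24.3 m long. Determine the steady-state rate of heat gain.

Q ≈ 3300 W

Radial resistances (cylindrical: R_cond = ln(r_o/r_i)/(2πkL), R_conv = 1/(h·2πrL)):
R_inner film = 1/(h_i·2πr₁L) = 1/(1570×2π×0.029×24.3) = 1.439×10^-4 K/W
R_copper pipe wall = ln(37/29)/(2π×394×24.3) = 4.05×10^-6 K/W
R_cellular glass = ln(57/37)/(2π×0.0476×24.3) = 0.05946 K/W
R_total = 0.05961 K/W
Q = ΔT/R_total = 197/0.05961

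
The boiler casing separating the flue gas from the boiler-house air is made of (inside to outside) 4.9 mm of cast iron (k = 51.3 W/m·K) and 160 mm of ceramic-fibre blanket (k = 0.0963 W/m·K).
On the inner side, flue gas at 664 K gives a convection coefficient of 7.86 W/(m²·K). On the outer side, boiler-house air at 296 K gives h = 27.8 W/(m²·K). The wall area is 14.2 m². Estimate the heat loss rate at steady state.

Thermal resistances in series:
R_inner film = 1/(h_i·A) = 1/(7.86×14.2) = 0.00896 K/W
R_cast iron = L/(kA) = 0.0049/(51.3×14.2) = 6.727×10^-6 K/W
R_ceramic-fibre blanket = L/(kA) = 0.16/(0.0963×14.2) = 0.117 K/W
R_outer film = 1/(h_o·A) = 1/(27.8×14.2) = 0.002533 K/W
R_total = 0.1285 K/W
Q = ΔT / R_total = 368 / 0.1285

Q ≈ 2860 W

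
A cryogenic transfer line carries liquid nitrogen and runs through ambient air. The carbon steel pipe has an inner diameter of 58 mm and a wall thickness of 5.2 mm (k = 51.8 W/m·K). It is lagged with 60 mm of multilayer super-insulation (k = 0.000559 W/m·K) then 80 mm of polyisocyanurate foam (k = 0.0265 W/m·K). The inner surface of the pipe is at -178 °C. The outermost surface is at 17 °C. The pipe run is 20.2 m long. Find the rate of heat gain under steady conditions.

Treating each annulus and film as a series resistance:
R_carbon steel pipe wall = ln(34.2/29)/(2π×51.8×20.2) = 2.509×10^-5 K/W
R_multilayer super-insulation = ln(94.2/34.2)/(2π×0.000559×20.2) = 14.28 K/W
R_polyisocyanurate foam = ln(174.2/94.2)/(2π×0.0265×20.2) = 0.1828 K/W
R_total = 14.46 K/W
Q = ΔT/R_total = 195/14.46

Q ≈ 13.5 W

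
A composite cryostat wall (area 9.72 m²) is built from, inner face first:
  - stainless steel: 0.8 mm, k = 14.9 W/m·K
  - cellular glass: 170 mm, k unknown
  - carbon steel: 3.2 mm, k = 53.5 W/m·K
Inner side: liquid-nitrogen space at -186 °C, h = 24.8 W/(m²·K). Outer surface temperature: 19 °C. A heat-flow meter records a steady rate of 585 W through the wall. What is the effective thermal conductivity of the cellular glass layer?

k ≈ 0.0505 W/(m·K)

Thermal resistances in series:
R_inner film = 1/(h_i·A) = 1/(24.8×9.72) = 0.004148 K/W
R_stainless steel = L/(kA) = 0.0008/(14.9×9.72) = 5.524×10^-6 K/W
R_carbon steel = L/(kA) = 0.0032/(53.5×9.72) = 6.154×10^-6 K/W
Sum of known resistances R_other = 0.00416 K/W
Total R = ΔT/Q = 205/585 = 0.3504 K/W
R_cellular glass = R_total − R_other = 0.3463 K/W
k = L/(R·A) = 0.17/(0.3463×9.72)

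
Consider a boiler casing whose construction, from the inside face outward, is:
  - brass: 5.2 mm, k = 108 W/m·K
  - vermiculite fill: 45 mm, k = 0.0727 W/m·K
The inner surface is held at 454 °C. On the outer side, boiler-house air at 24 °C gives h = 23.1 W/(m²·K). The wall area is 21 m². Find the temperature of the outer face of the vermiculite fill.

T ≈ 52.1 °C

Thermal resistances in series:
R_brass = L/(kA) = 0.0052/(108×21) = 2.293×10^-6 K/W
R_vermiculite fill = L/(kA) = 0.045/(0.0727×21) = 0.02948 K/W
R_outer film = 1/(h_o·A) = 1/(23.1×21) = 0.002061 K/W
R_total = 0.03154 K/W;  Q = ΔT/R_total = 430/0.03154 = 13630 W
T_interface = T_inner − Q·ΣR(inner→interface) = 454 − 13600×0.02948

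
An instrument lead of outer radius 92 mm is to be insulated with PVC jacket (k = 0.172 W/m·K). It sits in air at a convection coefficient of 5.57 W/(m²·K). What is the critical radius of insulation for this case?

r_cr ≈ 30.9 mm

For a cylinder r_cr = k/h = 0.172/5.57
r_cr = 30.9 mm; since the bare radius (92 mm) is above r_cr, any added insulation will reduce heat loss.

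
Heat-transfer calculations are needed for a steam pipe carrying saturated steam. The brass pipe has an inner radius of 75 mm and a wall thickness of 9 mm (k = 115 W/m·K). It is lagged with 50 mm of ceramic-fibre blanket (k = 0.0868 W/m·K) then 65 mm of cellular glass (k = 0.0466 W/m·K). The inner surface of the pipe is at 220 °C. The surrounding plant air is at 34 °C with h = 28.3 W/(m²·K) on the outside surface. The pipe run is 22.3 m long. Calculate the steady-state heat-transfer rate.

For a radial system each layer contributes R = ln(r_out/r_in)/(2πkL); films add R = 1/(hA).
R_brass pipe wall = ln(84/75)/(2π×115×22.3) = 7.033×10^-6 K/W
R_ceramic-fibre blanket = ln(134/84)/(2π×0.0868×22.3) = 0.0384 K/W
R_cellular glass = ln(199/134)/(2π×0.0466×22.3) = 0.06057 K/W
R_outer film = 1/(h_o·2πr_oL) = 1/(28.3×2π×0.199×22.3) = 0.001267 K/W
R_total = 0.1002 K/W
Q = ΔT/R_total = 186/0.1002

Q ≈ 1860 W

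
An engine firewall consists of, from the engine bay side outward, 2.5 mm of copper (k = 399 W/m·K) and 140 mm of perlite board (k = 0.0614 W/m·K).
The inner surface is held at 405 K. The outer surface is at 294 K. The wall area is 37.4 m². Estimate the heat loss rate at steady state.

Model the wall as resistances in series:
R_copper = L/(kA) = 0.0025/(399×37.4) = 1.675×10^-7 K/W
R_perlite board = L/(kA) = 0.14/(0.0614×37.4) = 0.06097 K/W
R_total = 0.06097 K/W
Q = ΔT / R_total = 111 / 0.06097

Q ≈ 1820 W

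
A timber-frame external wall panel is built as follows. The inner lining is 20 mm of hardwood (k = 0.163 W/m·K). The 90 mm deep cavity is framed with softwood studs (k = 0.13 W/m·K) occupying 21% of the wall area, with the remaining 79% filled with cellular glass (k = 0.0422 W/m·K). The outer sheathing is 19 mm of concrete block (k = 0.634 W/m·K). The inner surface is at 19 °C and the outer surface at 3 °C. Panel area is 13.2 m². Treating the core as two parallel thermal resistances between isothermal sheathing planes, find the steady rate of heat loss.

Sheathing layers in series; stud and cavity paths in parallel between them.
R_inner = 0.02/(0.163×13.2) = 0.009295 K/W
R_stud  = 0.09/(0.13×0.21×13.2) = 0.2498 K/W
R_cav   = 0.09/(0.0422×0.79×13.2) = 0.2045 K/W
1/R_core = 1/R_stud + 1/R_cav → R_core = 0.1124 K/W
R_outer = 0.019/(0.634×13.2) = 0.00227 K/W
R_total = 0.124 K/W
Q = ΔT/R_total = 16/0.124

Q ≈ 129 W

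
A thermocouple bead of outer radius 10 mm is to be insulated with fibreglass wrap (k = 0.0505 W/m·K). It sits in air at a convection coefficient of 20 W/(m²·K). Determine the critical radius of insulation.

For a sphere r_cr = 2k/h = 2×0.0505/20
r_cr = 5.05 mm; since the bare radius (10 mm) is above r_cr, any added insulation will reduce heat loss.

r_cr ≈ 5.05 mm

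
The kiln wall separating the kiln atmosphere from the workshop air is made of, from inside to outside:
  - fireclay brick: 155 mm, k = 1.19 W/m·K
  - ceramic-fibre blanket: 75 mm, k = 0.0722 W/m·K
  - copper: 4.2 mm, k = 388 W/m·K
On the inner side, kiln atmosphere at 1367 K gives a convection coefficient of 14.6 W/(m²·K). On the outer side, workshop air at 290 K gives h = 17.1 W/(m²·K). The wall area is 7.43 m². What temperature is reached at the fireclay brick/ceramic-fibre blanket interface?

Using the resistance-network approach (series):
R_inner film = 1/(h_i·A) = 1/(14.6×7.43) = 0.009218 K/W
R_fireclay brick = L/(kA) = 0.155/(1.19×7.43) = 0.01753 K/W
R_ceramic-fibre blanket = L/(kA) = 0.075/(0.0722×7.43) = 0.1398 K/W
R_copper = L/(kA) = 0.0042/(388×7.43) = 1.457×10^-6 K/W
R_outer film = 1/(h_o·A) = 1/(17.1×7.43) = 0.007871 K/W
R_total = 0.1744 K/W;  Q = ΔT/R_total = 1077/0.1744 = 6174 W
T_interface = T_inner − Q·ΣR(inner→interface) = 1367 − 6170×0.02675

T ≈ 1200 K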